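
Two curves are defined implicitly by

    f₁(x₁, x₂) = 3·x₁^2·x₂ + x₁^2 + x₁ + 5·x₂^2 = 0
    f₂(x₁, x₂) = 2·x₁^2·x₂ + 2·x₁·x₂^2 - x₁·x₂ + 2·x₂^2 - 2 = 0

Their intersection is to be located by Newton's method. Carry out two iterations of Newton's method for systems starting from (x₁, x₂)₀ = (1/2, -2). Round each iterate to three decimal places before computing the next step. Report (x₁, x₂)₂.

At (1/2, -2): F = (19.250, 10.000).
Jacobian J = [[6·x₁·x₂ + 2·x₁ + 1, 3·x₁^2 + 10·x₂], [4·x₁·x₂ + 2·x₂^2 - x₂, 2·x₁^2 + 4·x₁·x₂ - x₁ + 4·x₂]].
At the point, J = [[-4.000, -19.250], [6.000, -12.000]] (det J = 163.500).
Solving J·Δ = −F gives Δ = (0.235, 0.951).
Then the next iterate is (x₁, x₂)₁ = (0.735, -1.049).
Round to (0.735, -1.049) and repeat: F = (5.07714, 1.45601), J = [[-2.15609, -8.86932], [0.16574, -6.93461]].
Δ = (1.358, 0.242), so (x₁, x₂)₂ = (2.093, -0.807).

(2.093, -0.807)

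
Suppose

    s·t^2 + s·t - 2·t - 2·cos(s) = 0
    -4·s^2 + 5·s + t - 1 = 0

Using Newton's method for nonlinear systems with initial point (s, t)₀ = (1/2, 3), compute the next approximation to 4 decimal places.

(1.1113, -1.1113)

At (1/2, 3): F = (-1.755165, 3.5000).
Jacobian J = [[t^2 + t + 2·sin(s), 2·s·t + s - 2], [-8·s + 5, 1]].
At the point, J = [[12.958851, 1.5000], [1.0000, 1.0000]] (det J = 11.458851).
Solving J·Δ = −F gives Δ = (0.6113, -4.1113).
Then the next iterate is (s, t)₁ = (1.1113, -1.1113).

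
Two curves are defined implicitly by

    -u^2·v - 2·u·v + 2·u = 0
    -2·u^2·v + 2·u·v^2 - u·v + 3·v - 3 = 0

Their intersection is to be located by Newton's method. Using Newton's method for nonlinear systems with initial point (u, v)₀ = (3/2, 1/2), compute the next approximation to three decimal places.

At (3/2, 1/2): F = (0.375, -3.750).
Jacobian J = [[-2·u·v - 2·v + 2, -u^2 - 2·u], [-4·u·v + 2·v^2 - v, -2·u^2 + 4·u·v - u + 3]].
At the point, J = [[-0.500, -5.250], [-3.000, 0.000]] (det J = -15.750).
Solving J·Δ = −F gives Δ = (-1.250, 0.190).
Then the next iterate is (u, v)₁ = (0.250, 0.690).

(0.250, 0.690)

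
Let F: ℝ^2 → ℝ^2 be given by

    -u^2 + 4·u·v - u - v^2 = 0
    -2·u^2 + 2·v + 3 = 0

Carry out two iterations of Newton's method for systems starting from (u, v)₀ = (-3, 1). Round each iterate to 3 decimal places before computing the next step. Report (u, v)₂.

(-1.345, 0.085)

At (-3, 1): F = (-19.000, -13.000).
Jacobian J = [[-2·u + 4·v - 1, 4·u - 2·v], [-4·u, 2]].
At the point, J = [[9.000, -14.000], [12.000, 2.000]] (det J = 186.000).
Solving J·Δ = −F gives Δ = (1.183, -0.597).
Then the next iterate is (u, v)₁ = (-1.817, 0.403).
Round to (-1.817, 0.403) and repeat: F = (-4.57590, -2.79698), J = [[4.246, -8.074], [7.268, 2.000]].
Δ = (0.472, -0.318), so (u, v)₂ = (-1.345, 0.085).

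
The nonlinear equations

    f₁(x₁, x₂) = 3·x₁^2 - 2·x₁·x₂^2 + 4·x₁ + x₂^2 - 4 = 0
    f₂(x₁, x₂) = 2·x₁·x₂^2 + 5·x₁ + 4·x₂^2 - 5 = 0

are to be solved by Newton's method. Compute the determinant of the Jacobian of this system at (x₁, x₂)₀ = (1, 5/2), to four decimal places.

12.5000

J = [[6·x₁ - 2·x₂^2 + 4, -4·x₁·x₂ + 2·x₂], [2·x₂^2 + 5, 4·x₁·x₂ + 8·x₂]].
At the point, J = [[-2.5000, -5.0000], [17.5000, 30.0000]].
det J = 12.5000.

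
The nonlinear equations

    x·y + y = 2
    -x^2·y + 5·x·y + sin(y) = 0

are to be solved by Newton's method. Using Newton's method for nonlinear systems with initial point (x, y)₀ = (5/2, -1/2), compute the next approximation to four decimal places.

(-1.4601, 0.0057)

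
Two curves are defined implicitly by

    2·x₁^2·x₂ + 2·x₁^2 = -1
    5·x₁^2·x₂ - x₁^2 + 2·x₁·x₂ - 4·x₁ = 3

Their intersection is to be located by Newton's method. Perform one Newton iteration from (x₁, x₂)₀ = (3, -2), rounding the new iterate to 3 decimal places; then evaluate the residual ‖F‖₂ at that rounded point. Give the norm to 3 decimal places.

At (3, -2): F = (-17.000, -126.000).
Jacobian J = [[4·x₁·x₂ + 4·x₁, 2·x₁^2], [10·x₁·x₂ - 2·x₁ + 2·x₂ - 4, 5·x₁^2 + 2·x₁]].
At the point, J = [[-12.000, 18.000], [-74.000, 51.000]] (det J = 720.000).
Solving J·Δ = −F gives Δ = (-1.946, -0.353).
Then the next iterate is (x₁, x₂)₁ = (1.054, -2.353).
Re-evaluating at (1.054, -2.353): F = (-2.00614, -26.35697), so ‖F‖₂ = 26.433.

26.433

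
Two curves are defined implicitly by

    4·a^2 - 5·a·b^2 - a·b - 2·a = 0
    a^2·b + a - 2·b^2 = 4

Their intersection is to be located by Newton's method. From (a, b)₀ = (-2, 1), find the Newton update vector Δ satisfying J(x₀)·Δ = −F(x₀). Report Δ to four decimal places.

(-1.3333, -2.9091)

At (-2, 1): F = (32.0000, -4.0000).
Jacobian J = [[8·a - 5·b^2 - b - 2, -10·a·b - a], [2·a·b + 1, a^2 - 4·b]].
At the point, J = [[-24.0000, 22.0000], [-3.0000, 0.0000]] (det J = 66.0000).
Solving J·Δ = −F gives Δ = (-1.3333, -2.9091).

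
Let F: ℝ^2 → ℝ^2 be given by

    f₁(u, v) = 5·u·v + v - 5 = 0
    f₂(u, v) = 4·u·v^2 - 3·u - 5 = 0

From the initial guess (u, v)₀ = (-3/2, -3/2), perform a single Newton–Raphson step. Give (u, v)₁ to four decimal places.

At (-3/2, -3/2): F = (4.7500, -14.0000).
Jacobian J = [[5·v, 5·u + 1], [4·v^2 - 3, 8·u·v]].
At the point, J = [[-7.5000, -6.5000], [6.0000, 18.0000]] (det J = -96.0000).
Solving J·Δ = −F gives Δ = (-0.0573, 0.7969).
Then the next iterate is (u, v)₁ = (-1.5573, -0.7031).

(-1.5573, -0.7031)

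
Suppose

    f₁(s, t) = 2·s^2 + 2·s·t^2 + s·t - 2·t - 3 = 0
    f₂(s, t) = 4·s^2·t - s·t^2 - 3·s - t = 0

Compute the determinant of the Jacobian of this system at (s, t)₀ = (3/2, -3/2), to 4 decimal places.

-108.3750

J = [[4·s + 2·t^2 + t, 4·s·t + s - 2], [8·s·t - t^2 - 3, 4·s^2 - 2·s·t - 1]].
At the point, J = [[9.0000, -9.5000], [-23.2500, 12.5000]].
det J = -108.3750.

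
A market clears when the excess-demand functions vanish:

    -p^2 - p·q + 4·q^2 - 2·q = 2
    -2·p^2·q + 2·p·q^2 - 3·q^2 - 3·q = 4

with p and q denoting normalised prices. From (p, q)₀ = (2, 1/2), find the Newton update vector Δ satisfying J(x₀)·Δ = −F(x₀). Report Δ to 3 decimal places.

At (2, 1/2): F = (-7.000, -9.250).
Jacobian J = [[-2·p - q, -p + 8·q - 2], [-4·p·q + 2·q^2, -2·p^2 + 4·p·q - 6·q - 3]].
At the point, J = [[-4.500, 0.000], [-3.500, -10.000]] (det J = 45.000).
Solving J·Δ = −F gives Δ = (-1.556, -0.381).

(-1.556, -0.381)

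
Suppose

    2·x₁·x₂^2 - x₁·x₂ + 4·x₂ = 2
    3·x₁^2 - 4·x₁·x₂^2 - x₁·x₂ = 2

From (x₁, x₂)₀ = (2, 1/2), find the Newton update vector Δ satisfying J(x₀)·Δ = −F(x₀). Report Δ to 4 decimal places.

At (2, 1/2): F = (0.0000, 7.0000).
Jacobian J = [[2·x₂^2 - x₂, 4·x₁·x₂ - x₁ + 4], [6·x₁ - 4·x₂^2 - x₂, -8·x₁·x₂ - x₁]].
At the point, J = [[0.0000, 6.0000], [10.5000, -10.0000]] (det J = -63.0000).
Solving J·Δ = −F gives Δ = (-0.6667, 0.0000).

(-0.6667, 0.0000)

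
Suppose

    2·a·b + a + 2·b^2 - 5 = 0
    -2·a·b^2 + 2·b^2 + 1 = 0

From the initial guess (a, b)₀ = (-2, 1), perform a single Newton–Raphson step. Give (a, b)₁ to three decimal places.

(1.000, 0.917)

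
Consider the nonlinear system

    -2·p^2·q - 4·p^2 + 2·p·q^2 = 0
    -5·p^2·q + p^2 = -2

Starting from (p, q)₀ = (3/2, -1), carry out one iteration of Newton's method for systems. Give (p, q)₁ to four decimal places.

(0.7324, -0.8504)

At (3/2, -1): F = (-1.5000, 15.5000).
Jacobian J = [[-4·p·q - 8·p + 2·q^2, -2·p^2 + 4·p·q], [-10·p·q + 2·p, -5·p^2]].
At the point, J = [[-4.0000, -10.5000], [18.0000, -11.2500]] (det J = 234.0000).
Solving J·Δ = −F gives Δ = (-0.7676, 0.1496).
Then the next iterate is (p, q)₁ = (0.7324, -0.8504).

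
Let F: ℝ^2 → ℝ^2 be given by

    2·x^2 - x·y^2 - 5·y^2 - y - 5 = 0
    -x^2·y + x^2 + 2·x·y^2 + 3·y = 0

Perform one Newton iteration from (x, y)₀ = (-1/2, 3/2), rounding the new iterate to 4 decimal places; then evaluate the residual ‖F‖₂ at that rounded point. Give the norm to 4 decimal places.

4.9759

At (-1/2, 3/2): F = (-16.1250, 2.1250).
Jacobian J = [[4·x - y^2, -2·x·y - 10·y - 1], [-2·x·y + 2·x + 2·y^2, -x^2 + 4·x·y + 3]].
At the point, J = [[-4.2500, -14.5000], [5.0000, -0.2500]] (det J = 73.5625).
Solving J·Δ = −F gives Δ = (-0.4737, -0.9732).
Then the next iterate is (x, y)₁ = (-0.9737, 0.5268).
Re-evaluating at (-0.9737, 0.5268): F = (-4.747988, 1.488598), so ‖F‖₂ = 4.9759.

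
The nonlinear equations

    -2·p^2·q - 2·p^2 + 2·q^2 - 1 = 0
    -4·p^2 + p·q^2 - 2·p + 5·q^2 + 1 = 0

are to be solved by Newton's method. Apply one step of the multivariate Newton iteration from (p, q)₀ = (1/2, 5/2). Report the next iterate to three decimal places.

(0.249, 1.289)

At (1/2, 5/2): F = (9.750, 33.375).
Jacobian J = [[-4·p·q - 4·p, -2·p^2 + 4·q], [-8·p + q^2 - 2, 2·p·q + 10·q]].
At the point, J = [[-7.000, 9.500], [0.250, 27.500]] (det J = -194.875).
Solving J·Δ = −F gives Δ = (-0.251, -1.211).
Then the next iterate is (p, q)₁ = (0.249, 1.289).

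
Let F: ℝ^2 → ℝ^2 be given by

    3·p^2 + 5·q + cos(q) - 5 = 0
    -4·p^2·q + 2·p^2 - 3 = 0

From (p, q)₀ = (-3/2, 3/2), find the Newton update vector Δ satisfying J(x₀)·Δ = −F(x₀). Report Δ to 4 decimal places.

At (-3/2, 3/2): F = (9.320737, -12.0000).
Jacobian J = [[6·p, -sin(q) + 5], [-8·p·q + 4·p, -4·p^2]].
At the point, J = [[-9.0000, 4.002505], [12.0000, -9.0000]] (det J = 32.969940).
Solving J·Δ = −F gives Δ = (1.0876, 0.1167).

(1.0876, 0.1167)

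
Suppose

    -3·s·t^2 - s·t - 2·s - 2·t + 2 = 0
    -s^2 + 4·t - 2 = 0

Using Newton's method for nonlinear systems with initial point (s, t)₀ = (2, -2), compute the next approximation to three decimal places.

(-4.500, -5.000)

At (2, -2): F = (-18.000, -14.000).
Jacobian J = [[-3·t^2 - t - 2, -6·s·t - s - 2], [-2·s, 4]].
At the point, J = [[-12.000, 20.000], [-4.000, 4.000]] (det J = 32.000).
Solving J·Δ = −F gives Δ = (-6.500, -3.000).
Then the next iterate is (s, t)₁ = (-4.500, -5.000).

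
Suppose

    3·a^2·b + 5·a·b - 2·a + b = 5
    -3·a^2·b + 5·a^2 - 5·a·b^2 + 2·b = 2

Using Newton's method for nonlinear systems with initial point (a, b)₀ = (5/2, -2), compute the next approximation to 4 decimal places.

(1.3562, -1.1795)

At (5/2, -2): F = (-74.5000, 12.7500).
Jacobian J = [[6·a·b + 5·b - 2, 3·a^2 + 5·a + 1], [-6·a·b + 10·a - 5·b^2, -3·a^2 - 10·a·b + 2]].
At the point, J = [[-42.0000, 32.2500], [35.0000, 33.2500]] (det J = -2525.2500).
Solving J·Δ = −F gives Δ = (-1.1438, 0.8205).
Then the next iterate is (a, b)₁ = (1.3562, -1.1795).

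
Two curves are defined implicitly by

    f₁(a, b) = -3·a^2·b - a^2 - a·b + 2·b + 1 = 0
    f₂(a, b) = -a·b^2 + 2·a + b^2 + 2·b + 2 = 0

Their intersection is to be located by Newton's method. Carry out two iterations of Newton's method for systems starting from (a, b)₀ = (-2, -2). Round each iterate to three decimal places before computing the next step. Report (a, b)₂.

At (-2, -2): F = (13.000, 6.000).
Jacobian J = [[-6·a·b - 2·a - b, -3·a^2 - a + 2], [-b^2 + 2, -2·a·b + 2·b + 2]].
At the point, J = [[-18.000, -8.000], [-2.000, -10.000]] (det J = 164.000).
Solving J·Δ = −F gives Δ = (0.500, 0.500).
Then the next iterate is (a, b)₁ = (-1.500, -1.500).
Round to (-1.500, -1.500) and repeat: F = (3.625, 1.625), J = [[-9.000, -3.250], [-0.250, -5.500]].
Δ = (0.301, 0.282), so (a, b)₂ = (-1.199, -1.218).

(-1.199, -1.218)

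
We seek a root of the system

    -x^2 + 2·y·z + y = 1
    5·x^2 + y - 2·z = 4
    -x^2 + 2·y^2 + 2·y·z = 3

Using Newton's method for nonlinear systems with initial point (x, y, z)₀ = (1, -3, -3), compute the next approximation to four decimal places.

At (1, -3, -3): F = (13.0000, 4.0000, 32.0000).
Jacobian J = [[-2·x, 2·z + 1, 2·y], [10·x, 1, -2], [-2·x, 4·y + 2·z, 2·y]].
At the point, J = [[-2.0000, -5.0000, -6.0000], [10.0000, 1.0000, -2.0000], [-2.0000, -18.0000, -6.0000]] (det J = 832.0000).
Solving J·Δ = −F gives Δ = (-0.3341, 1.4615, 1.0601).
Then the next iterate is (x, y, z)₁ = (0.6659, -1.5385, -1.9399).

(0.6659, -1.5385, -1.9399)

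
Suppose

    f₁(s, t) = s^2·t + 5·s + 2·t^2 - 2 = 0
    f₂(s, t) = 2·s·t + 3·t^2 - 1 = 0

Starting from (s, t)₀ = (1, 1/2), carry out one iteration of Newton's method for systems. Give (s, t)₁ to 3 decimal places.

At (1, 1/2): F = (4.000, 0.750).
Jacobian J = [[2·s·t + 5, s^2 + 4·t], [2·t, 2·s + 6·t]].
At the point, J = [[6.000, 3.000], [1.000, 5.000]] (det J = 27.000).
Solving J·Δ = −F gives Δ = (-0.657, -0.019).
Then the next iterate is (s, t)₁ = (0.343, 0.481).

(0.343, 0.481)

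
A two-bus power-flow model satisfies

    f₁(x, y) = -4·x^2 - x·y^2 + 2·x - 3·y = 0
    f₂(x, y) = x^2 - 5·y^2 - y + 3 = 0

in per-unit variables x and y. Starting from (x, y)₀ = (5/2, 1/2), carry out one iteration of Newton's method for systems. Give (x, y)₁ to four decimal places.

At (5/2, 1/2): F = (-22.1250, 7.5000).
Jacobian J = [[-8·x - y^2 + 2, -2·x·y - 3], [2·x, -10·y - 1]].
At the point, J = [[-18.2500, -5.5000], [5.0000, -6.0000]] (det J = 137.0000).
Solving J·Δ = −F gives Δ = (-1.2701, 0.1916).
Then the next iterate is (x, y)₁ = (1.2299, 0.6916).

(1.2299, 0.6916)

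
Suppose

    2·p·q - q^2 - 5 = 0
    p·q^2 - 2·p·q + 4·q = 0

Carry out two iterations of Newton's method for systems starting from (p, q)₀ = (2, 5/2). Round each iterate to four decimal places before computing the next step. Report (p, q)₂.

At (2, 5/2): F = (-1.2500, 12.5000).
Jacobian J = [[2·q, 2·p - 2·q], [q^2 - 2·q, 2·p·q - 2·p + 4]].
At the point, J = [[5.0000, -1.0000], [1.2500, 10.0000]] (det J = 51.2500).
Solving J·Δ = −F gives Δ = (0.0000, -1.2500).
Then the next iterate is (p, q)₁ = (2.0000, 1.2500).
Round to (2.0000, 1.2500) and repeat: F = (-1.5625, 3.1250), J = [[2.5000, 1.5000], [-0.9375, 5.0000]].
Δ = (0.8989, -0.4565), so (p, q)₂ = (2.8989, 0.7935).

(2.8989, 0.7935)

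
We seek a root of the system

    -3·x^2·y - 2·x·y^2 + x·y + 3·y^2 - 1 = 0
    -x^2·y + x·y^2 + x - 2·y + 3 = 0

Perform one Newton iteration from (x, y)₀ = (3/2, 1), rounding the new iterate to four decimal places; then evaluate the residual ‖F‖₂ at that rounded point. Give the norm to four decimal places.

At (3/2, 1): F = (-6.2500, 1.7500).
Jacobian J = [[-6·x·y - 2·y^2 + y, -3·x^2 - 4·x·y + x + 6·y], [-2·x·y + y^2 + 1, -x^2 + 2·x·y - 2]].
At the point, J = [[-10.0000, -5.2500], [-1.0000, -1.2500]] (det J = 7.2500).
Solving J·Δ = −F gives Δ = (-2.3448, 3.2759).
Then the next iterate is (x, y)₁ = (-0.8448, 4.2759).
Re-evaluating at (-0.8448, 4.2759): F = (71.974218, -24.894004), so ‖F‖₂ = 76.1577.

76.1577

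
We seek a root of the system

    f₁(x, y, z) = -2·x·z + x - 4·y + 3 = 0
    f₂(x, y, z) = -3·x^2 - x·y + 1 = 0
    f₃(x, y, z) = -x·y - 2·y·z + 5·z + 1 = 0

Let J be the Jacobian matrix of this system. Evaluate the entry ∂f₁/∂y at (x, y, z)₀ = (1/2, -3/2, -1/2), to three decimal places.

-4.000

∂f₁/∂y = -4.
At (1/2, -3/2, -1/2) this is -4.000.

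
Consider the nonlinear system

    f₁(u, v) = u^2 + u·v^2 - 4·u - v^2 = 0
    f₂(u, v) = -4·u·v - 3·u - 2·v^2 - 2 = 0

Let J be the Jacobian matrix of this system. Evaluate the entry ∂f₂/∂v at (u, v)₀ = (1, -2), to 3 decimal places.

∂f₂/∂v = -4·u - 4·v.
At (1, -2) this is 4.000.

4.000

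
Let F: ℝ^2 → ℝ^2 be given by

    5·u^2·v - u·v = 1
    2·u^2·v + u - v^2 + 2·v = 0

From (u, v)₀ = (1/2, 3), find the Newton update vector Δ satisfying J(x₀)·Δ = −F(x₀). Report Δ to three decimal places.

At (1/2, 3): F = (1.250, -1.000).
Jacobian J = [[10·u·v - v, 5·u^2 - u], [4·u·v + 1, 2·u^2 - 2·v + 2]].
At the point, J = [[12.000, 0.750], [7.000, -3.500]] (det J = -47.250).
Solving J·Δ = −F gives Δ = (-0.077, -0.439).

(-0.077, -0.439)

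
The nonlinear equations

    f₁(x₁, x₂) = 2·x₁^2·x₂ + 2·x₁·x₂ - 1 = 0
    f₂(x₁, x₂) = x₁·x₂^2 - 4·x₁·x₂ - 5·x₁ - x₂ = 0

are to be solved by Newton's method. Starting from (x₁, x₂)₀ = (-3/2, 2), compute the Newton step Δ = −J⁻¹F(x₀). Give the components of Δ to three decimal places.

At (-3/2, 2): F = (2.000, 11.500).
Jacobian J = [[4·x₁·x₂ + 2·x₂, 2·x₁^2 + 2·x₁], [x₂^2 - 4·x₂ - 5, 2·x₁·x₂ - 4·x₁ - 1]].
At the point, J = [[-8.000, 1.500], [-9.000, -1.000]] (det J = 21.500).
Solving J·Δ = −F gives Δ = (0.895, 3.442).

(0.895, 3.442)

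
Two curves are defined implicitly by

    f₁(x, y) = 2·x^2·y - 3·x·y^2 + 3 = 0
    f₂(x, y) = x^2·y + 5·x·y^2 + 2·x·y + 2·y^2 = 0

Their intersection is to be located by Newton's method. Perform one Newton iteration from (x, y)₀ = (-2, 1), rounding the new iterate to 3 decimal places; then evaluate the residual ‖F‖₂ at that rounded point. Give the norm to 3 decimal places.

At (-2, 1): F = (17.000, -8.000).
Jacobian J = [[4·x·y - 3·y^2, 2·x^2 - 6·x·y], [2·x·y + 5·y^2 + 2·y, x^2 + 10·x·y + 2·x + 4·y]].
At the point, J = [[-11.000, 20.000], [3.000, -16.000]] (det J = 116.000).
Solving J·Δ = −F gives Δ = (0.966, -0.319).
Then the next iterate is (x, y)₁ = (-1.034, 0.681).
Re-evaluating at (-1.034, 0.681): F = (5.89478, -2.15034), so ‖F‖₂ = 6.275.

6.275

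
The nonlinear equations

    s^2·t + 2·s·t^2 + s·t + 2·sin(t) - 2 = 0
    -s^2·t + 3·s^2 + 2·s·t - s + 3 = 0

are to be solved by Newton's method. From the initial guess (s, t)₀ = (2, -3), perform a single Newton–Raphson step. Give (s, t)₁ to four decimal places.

At (2, -3): F = (15.717760, 13.0000).
Jacobian J = [[2·s·t + 2·t^2 + t, s^2 + 4·s·t + s + 2·cos(t)], [-2·s·t + 6·s + 2·t - 1, -s^2 + 2·s]].
At the point, J = [[3.0000, -19.979985], [17.0000, 0.0000]] (det J = 339.659745).
Solving J·Δ = −F gives Δ = (-0.7647, 0.6719).
Then the next iterate is (s, t)₁ = (1.2353, -2.3281).

(1.2353, -2.3281)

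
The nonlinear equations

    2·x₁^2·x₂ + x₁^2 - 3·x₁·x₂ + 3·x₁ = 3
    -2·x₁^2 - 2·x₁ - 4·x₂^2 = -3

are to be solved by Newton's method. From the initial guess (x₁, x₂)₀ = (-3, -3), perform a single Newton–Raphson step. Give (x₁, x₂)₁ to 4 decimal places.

(-1.9146, -1.5772)

At (-3, -3): F = (-84.0000, -45.0000).
Jacobian J = [[4·x₁·x₂ + 2·x₁ - 3·x₂ + 3, 2·x₁^2 - 3·x₁], [-4·x₁ - 2, -8·x₂]].
At the point, J = [[42.0000, 27.0000], [10.0000, 24.0000]] (det J = 738.0000).
Solving J·Δ = −F gives Δ = (1.0854, 1.4228).
Then the next iterate is (x₁, x₂)₁ = (-1.9146, -1.5772).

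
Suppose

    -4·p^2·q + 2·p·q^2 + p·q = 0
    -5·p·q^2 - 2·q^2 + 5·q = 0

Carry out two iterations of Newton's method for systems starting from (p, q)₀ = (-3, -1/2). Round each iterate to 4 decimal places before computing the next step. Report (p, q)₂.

At (-3, -1/2): F = (18.0000, 0.7500).
Jacobian J = [[-8·p·q + 2·q^2 + q, -4·p^2 + 4·p·q + p], [-5·q^2, -10·p·q - 4·q + 5]].
At the point, J = [[-12.0000, -33.0000], [-1.2500, -8.0000]] (det J = 54.7500).
Solving J·Δ = −F gives Δ = (2.1781, -0.2466).
Then the next iterate is (p, q)₁ = (-0.8219, -0.7466).
Round to (-0.8219, -0.7466) and repeat: F = (1.714729, -2.557140), J = [[-4.540821, -1.069456], [-2.787058, 1.850095]].
Δ = (0.0385, 1.4401), so (p, q)₂ = (-0.7834, 0.6935).

(-0.7834, 0.6935)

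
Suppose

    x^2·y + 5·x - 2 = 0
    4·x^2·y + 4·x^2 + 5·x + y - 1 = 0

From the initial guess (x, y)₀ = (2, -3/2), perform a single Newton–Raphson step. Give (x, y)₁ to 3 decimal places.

(9.200, -0.200)

At (2, -3/2): F = (2.000, -0.500).
Jacobian J = [[2·x·y + 5, x^2], [8·x·y + 8·x + 5, 4·x^2 + 1]].
At the point, J = [[-1.000, 4.000], [-3.000, 17.000]] (det J = -5.000).
Solving J·Δ = −F gives Δ = (7.200, 1.300).
Then the next iterate is (x, y)₁ = (9.200, -0.200).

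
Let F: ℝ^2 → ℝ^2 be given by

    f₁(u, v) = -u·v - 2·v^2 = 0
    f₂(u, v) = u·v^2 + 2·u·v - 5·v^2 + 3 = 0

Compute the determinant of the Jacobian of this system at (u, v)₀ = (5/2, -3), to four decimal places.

J = [[-v, -u - 4·v], [v^2 + 2·v, 2·u·v + 2·u - 10·v]].
At the point, J = [[3.0000, 9.5000], [3.0000, 20.0000]].
det J = 31.5000.

31.5000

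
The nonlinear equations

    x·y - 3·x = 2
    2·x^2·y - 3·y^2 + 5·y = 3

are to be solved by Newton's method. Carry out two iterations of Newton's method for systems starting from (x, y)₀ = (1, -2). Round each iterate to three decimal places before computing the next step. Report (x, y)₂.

At (1, -2): F = (-7.000, -29.000).
Jacobian J = [[y - 3, x], [4·x·y, 2·x^2 - 6·y + 5]].
At the point, J = [[-5.000, 1.000], [-8.000, 19.000]] (det J = -87.000).
Solving J·Δ = −F gives Δ = (-1.195, 1.023).
Then the next iterate is (x, y)₁ = (-0.195, -0.977).
Round to (-0.195, -0.977) and repeat: F = (-1.22449, -10.82289), J = [[-3.977, -0.195], [0.76206, 10.93805]].
Δ = (-0.358, 1.014), so (x, y)₂ = (-0.553, 0.037).

(-0.553, 0.037)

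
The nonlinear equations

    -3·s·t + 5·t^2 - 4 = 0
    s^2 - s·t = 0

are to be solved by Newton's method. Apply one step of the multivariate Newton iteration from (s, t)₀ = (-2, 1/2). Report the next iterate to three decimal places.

At (-2, 1/2): F = (0.250, 5.000).
Jacobian J = [[-3·t, -3·s + 10·t], [2·s - t, -s]].
At the point, J = [[-1.500, 11.000], [-4.500, 2.000]] (det J = 46.500).
Solving J·Δ = −F gives Δ = (1.172, 0.137).
Then the next iterate is (s, t)₁ = (-0.828, 0.637).

(-0.828, 0.637)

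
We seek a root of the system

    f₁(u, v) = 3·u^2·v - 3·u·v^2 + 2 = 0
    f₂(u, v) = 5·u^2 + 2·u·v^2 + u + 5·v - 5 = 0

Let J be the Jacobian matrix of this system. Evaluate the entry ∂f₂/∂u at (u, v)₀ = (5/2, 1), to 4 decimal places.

28.0000

∂f₂/∂u = 10·u + 2·v^2 + 1.
At (5/2, 1) this is 28.0000.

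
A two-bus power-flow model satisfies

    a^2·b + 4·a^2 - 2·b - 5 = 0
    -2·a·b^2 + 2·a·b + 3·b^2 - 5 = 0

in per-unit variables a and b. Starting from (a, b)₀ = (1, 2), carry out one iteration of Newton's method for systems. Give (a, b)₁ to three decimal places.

At (1, 2): F = (-3.000, 3.000).
Jacobian J = [[2·a·b + 8·a, a^2 - 2], [-2·b^2 + 2·b, -4·a·b + 2·a + 6·b]].
At the point, J = [[12.000, -1.000], [-4.000, 6.000]] (det J = 68.000).
Solving J·Δ = −F gives Δ = (0.221, -0.353).
Then the next iterate is (a, b)₁ = (1.221, 1.647).

(1.221, 1.647)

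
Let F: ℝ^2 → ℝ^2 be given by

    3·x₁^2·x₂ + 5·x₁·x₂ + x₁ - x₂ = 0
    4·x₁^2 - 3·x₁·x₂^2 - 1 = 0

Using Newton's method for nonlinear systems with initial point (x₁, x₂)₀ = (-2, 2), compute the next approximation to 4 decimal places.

(-2.1373, 0.2148)

At (-2, 2): F = (0.0000, 39.0000).
Jacobian J = [[6·x₁·x₂ + 5·x₂ + 1, 3·x₁^2 + 5·x₁ - 1], [8·x₁ - 3·x₂^2, -6·x₁·x₂]].
At the point, J = [[-13.0000, 1.0000], [-28.0000, 24.0000]] (det J = -284.0000).
Solving J·Δ = −F gives Δ = (-0.1373, -1.7852).
Then the next iterate is (x₁, x₂)₁ = (-2.1373, 0.2148).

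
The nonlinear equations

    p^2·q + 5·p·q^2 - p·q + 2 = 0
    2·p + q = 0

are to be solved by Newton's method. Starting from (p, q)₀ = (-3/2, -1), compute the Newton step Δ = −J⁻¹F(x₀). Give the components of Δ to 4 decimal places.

At (-3/2, -1): F = (-9.2500, -4.0000).
Jacobian J = [[2·p·q + 5·q^2 - q, p^2 + 10·p·q - p], [2, 1]].
At the point, J = [[9.0000, 18.7500], [2.0000, 1.0000]] (det J = -28.5000).
Solving J·Δ = −F gives Δ = (2.3070, -0.6140).

(2.3070, -0.6140)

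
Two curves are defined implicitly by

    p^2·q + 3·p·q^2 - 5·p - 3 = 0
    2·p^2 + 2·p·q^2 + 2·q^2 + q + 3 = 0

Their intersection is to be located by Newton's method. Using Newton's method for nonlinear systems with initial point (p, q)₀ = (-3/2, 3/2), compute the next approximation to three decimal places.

(5.571, -0.429)

At (-3/2, 3/2): F = (-2.250, 6.750).
Jacobian J = [[2·p·q + 3·q^2 - 5, p^2 + 6·p·q], [4·p + 2·q^2, 4·p·q + 4·q + 1]].
At the point, J = [[-2.750, -11.250], [-1.500, -2.000]] (det J = -11.375).
Solving J·Δ = −F gives Δ = (7.071, -1.929).
Then the next iterate is (p, q)₁ = (5.571, -0.429).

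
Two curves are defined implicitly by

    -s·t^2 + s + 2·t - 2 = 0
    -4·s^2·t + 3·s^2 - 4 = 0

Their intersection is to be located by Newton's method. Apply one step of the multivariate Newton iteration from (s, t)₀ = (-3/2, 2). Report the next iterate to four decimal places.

(-0.8172, 1.4435)

At (-3/2, 2): F = (6.5000, -15.2500).
Jacobian J = [[-t^2 + 1, -2·s·t + 2], [-8·s·t + 6·s, -4·s^2]].
At the point, J = [[-3.0000, 8.0000], [15.0000, -9.0000]] (det J = -93.0000).
Solving J·Δ = −F gives Δ = (0.6828, -0.5565).
Then the next iterate is (s, t)₁ = (-0.8172, 1.4435).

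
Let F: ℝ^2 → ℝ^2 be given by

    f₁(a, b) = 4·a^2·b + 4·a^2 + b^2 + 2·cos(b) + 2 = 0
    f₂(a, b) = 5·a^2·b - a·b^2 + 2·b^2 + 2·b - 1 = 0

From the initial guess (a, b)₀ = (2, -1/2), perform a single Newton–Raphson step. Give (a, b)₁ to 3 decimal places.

(0.658, -0.580)

At (2, -1/2): F = (12.00517, -12.000).
Jacobian J = [[8·a·b + 8·a, 4·a^2 + 2·b - 2·sin(b)], [10·a·b - b^2, 5·a^2 - 2·a·b + 4·b + 2]].
At the point, J = [[8.000, 15.95885], [-10.250, 22.000]] (det J = 339.57822).
Solving J·Δ = −F gives Δ = (-1.342, -0.080).
Then the next iterate is (a, b)₁ = (0.658, -0.580).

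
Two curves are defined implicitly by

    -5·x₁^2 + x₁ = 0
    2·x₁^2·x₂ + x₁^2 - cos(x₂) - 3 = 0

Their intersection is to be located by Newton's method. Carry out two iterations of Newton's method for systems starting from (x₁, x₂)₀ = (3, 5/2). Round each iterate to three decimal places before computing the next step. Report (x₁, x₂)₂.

At (3, 5/2): F = (-42.000, 51.80114).
Jacobian J = [[-10·x₁ + 1, 0], [4·x₁·x₂ + 2·x₁, 2·x₁^2 + sin(x₂)]].
At the point, J = [[-29.000, 0.000], [36.000, 18.59847]] (det J = -539.35569).
Solving J·Δ = −F gives Δ = (-1.448, 0.018).
Then the next iterate is (x₁, x₂)₁ = (1.552, 2.518).
Round to (1.552, 2.518) and repeat: F = (-10.49152, 12.35072), J = [[-14.520, 0.000], [18.73574, 5.40136]].
Δ = (-0.723, 0.220), so (x₁, x₂)₂ = (0.829, 2.738).

(0.829, 2.738)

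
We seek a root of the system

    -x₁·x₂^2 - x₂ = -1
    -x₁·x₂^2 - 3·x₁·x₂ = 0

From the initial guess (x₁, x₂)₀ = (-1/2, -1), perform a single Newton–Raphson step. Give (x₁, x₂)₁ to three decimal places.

At (-1/2, -1): F = (2.500, -1.000).
Jacobian J = [[-x₂^2, -2·x₁·x₂ - 1], [-x₂^2 - 3·x₂, -2·x₁·x₂ - 3·x₁]].
At the point, J = [[-1.000, -2.000], [2.000, 0.500]] (det J = 3.500).
Solving J·Δ = −F gives Δ = (0.214, 1.143).
Then the next iterate is (x₁, x₂)₁ = (-0.286, 0.143).

(-0.286, 0.143)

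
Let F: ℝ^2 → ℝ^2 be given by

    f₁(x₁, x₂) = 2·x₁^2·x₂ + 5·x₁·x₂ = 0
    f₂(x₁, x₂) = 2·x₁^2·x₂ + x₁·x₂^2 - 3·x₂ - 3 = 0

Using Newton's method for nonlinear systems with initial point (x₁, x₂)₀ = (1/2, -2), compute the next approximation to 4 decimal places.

(0.2619, -1.1111)

At (1/2, -2): F = (-6.0000, 4.0000).
Jacobian J = [[4·x₁·x₂ + 5·x₂, 2·x₁^2 + 5·x₁], [4·x₁·x₂ + x₂^2, 2·x₁^2 + 2·x₁·x₂ - 3]].
At the point, J = [[-14.0000, 3.0000], [0.0000, -4.5000]] (det J = 63.0000).
Solving J·Δ = −F gives Δ = (-0.2381, 0.8889).
Then the next iterate is (x₁, x₂)₁ = (0.2619, -1.1111).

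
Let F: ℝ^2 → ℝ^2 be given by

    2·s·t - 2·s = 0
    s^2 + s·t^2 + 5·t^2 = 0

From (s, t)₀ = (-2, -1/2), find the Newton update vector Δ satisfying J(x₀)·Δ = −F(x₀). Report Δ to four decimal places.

(0.1667, 1.3750)

At (-2, -1/2): F = (6.0000, 4.7500).
Jacobian J = [[2·t - 2, 2·s], [2·s + t^2, 2·s·t + 10·t]].
At the point, J = [[-3.0000, -4.0000], [-3.7500, -3.0000]] (det J = -6.0000).
Solving J·Δ = −F gives Δ = (0.1667, 1.3750).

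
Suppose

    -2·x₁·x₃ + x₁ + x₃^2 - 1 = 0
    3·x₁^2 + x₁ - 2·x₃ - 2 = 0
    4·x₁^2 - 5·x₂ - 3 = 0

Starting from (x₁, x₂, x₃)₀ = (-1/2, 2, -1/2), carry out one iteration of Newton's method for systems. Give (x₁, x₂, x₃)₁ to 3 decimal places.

(0.375, -1.100, -1.750)

At (-1/2, 2, -1/2): F = (-1.750, -0.750, -12.000).
Jacobian J = [[-2·x₃ + 1, 0, -2·x₁ + 2·x₃], [6·x₁ + 1, 0, -2], [8·x₁, -5, 0]].
At the point, J = [[2.000, 0.000, 0.000], [-2.000, 0.000, -2.000], [-4.000, -5.000, 0.000]] (det J = -20.000).
Solving J·Δ = −F gives Δ = (0.875, -3.100, -1.250).
Then the next iterate is (x₁, x₂, x₃)₁ = (0.375, -1.100, -1.750).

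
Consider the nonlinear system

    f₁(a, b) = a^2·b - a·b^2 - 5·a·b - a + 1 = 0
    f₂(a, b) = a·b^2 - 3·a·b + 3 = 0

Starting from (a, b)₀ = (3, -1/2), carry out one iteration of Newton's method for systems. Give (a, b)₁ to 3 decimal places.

At (3, -1/2): F = (0.250, 8.250).
Jacobian J = [[2·a·b - b^2 - 5·b - 1, a^2 - 2·a·b - 5·a], [b^2 - 3·b, 2·a·b - 3·a]].
At the point, J = [[-1.750, -3.000], [1.750, -12.000]] (det J = 26.250).
Solving J·Δ = −F gives Δ = (-0.829, 0.567).
Then the next iterate is (a, b)₁ = (2.171, 0.067).

(2.171, 0.067)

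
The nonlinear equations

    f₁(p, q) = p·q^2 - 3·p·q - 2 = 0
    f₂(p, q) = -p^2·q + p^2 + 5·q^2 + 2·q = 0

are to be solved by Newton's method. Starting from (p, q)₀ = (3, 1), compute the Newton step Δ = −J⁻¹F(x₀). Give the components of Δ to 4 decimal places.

(-0.5000, -2.3333)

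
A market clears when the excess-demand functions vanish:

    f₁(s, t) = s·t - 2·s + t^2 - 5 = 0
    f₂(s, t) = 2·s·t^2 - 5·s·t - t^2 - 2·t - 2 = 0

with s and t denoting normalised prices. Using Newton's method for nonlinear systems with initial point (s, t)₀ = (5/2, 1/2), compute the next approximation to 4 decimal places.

At (5/2, 1/2): F = (-8.5000, -8.2500).
Jacobian J = [[t - 2, s + 2·t], [2·t^2 - 5·t, 4·s·t - 5·s - 2·t - 2]].
At the point, J = [[-1.5000, 3.5000], [-2.0000, -10.5000]] (det J = 22.7500).
Solving J·Δ = −F gives Δ = (-5.1923, 0.2033).
Then the next iterate is (s, t)₁ = (-2.6923, 0.7033).

(-2.6923, 0.7033)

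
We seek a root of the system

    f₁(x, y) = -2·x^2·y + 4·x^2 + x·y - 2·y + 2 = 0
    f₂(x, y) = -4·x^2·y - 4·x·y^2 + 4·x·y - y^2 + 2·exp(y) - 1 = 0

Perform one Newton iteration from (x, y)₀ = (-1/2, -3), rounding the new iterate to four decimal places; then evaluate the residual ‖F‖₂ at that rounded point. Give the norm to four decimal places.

268.1806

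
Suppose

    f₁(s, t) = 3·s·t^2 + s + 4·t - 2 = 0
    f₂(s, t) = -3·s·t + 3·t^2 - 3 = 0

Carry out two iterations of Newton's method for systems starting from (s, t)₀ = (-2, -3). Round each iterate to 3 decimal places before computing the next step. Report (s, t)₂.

At (-2, -3): F = (-70.000, 6.000).
Jacobian J = [[3·t^2 + 1, 6·s·t + 4], [-3·t, -3·s + 6·t]].
At the point, J = [[28.000, 40.000], [9.000, -12.000]] (det J = -696.000).
Solving J·Δ = −F gives Δ = (0.862, 1.147).
Then the next iterate is (s, t)₁ = (-1.138, -1.853).
Round to (-1.138, -1.853) and repeat: F = (-22.27234, 0.97469), J = [[11.30083, 16.65228], [5.559, -7.704]].
Δ = (0.865, 0.751), so (s, t)₂ = (-0.273, -1.102).

(-0.273, -1.102)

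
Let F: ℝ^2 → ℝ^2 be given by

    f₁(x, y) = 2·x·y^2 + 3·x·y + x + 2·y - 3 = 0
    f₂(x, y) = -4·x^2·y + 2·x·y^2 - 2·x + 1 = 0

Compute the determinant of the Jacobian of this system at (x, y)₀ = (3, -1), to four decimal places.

24.0000

J = [[2·y^2 + 3·y + 1, 4·x·y + 3·x + 2], [-8·x·y + 2·y^2 - 2, -4·x^2 + 4·x·y]].
At the point, J = [[0.0000, -1.0000], [24.0000, -48.0000]].
det J = 24.0000.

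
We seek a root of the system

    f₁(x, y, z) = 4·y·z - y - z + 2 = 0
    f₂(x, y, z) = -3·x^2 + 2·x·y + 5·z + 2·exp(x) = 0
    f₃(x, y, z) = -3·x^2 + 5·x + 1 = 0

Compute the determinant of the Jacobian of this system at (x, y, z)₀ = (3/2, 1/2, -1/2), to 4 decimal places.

72.0000

J = [[0, 4·z - 1, 4·y - 1], [-6·x + 2·y + 2·exp(x), 2·x, 5], [-6·x + 5, 0, 0]].
At the point, J = [[0.0000, -3.0000, 1.0000], [0.963378, 3.0000, 5.0000], [-4.0000, 0.0000, 0.0000]].
det J = 72.0000.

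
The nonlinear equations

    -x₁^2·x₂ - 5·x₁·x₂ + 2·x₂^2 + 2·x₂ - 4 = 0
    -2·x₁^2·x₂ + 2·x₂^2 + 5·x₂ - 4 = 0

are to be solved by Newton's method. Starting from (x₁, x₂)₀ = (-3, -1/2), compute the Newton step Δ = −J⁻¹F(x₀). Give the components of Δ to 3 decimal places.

At (-3, -1/2): F = (-7.500, 3.000).
Jacobian J = [[-2·x₁·x₂ - 5·x₂, -x₁^2 - 5·x₁ + 4·x₂ + 2], [-4·x₁·x₂, -2·x₁^2 + 4·x₂ + 5]].
At the point, J = [[-0.500, 6.000], [-6.000, -15.000]] (det J = 43.500).
Solving J·Δ = −F gives Δ = (-2.172, 1.069).

(-2.172, 1.069)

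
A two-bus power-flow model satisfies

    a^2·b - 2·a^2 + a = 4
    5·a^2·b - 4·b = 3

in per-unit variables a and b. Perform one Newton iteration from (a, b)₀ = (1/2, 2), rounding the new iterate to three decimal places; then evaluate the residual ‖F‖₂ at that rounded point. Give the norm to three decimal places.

235.844

At (1/2, 2): F = (-3.500, -8.500).
Jacobian J = [[2·a·b - 4·a + 1, a^2], [10·a·b, 5·a^2 - 4]].
At the point, J = [[1.000, 0.250], [10.000, -2.750]] (det J = -5.250).
Solving J·Δ = −F gives Δ = (2.238, 5.048).
Then the next iterate is (a, b)₁ = (2.738, 7.048).
Re-evaluating at (2.738, 7.048): F = (36.58106, 232.98973), so ‖F‖₂ = 235.844.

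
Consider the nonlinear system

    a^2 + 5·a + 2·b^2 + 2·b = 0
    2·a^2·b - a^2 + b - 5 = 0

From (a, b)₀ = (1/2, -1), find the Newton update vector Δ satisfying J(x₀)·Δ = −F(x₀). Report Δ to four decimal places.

(3.1250, 10.7500)

At (1/2, -1): F = (2.7500, -6.7500).
Jacobian J = [[2·a + 5, 4·b + 2], [4·a·b - 2·a, 2·a^2 + 1]].
At the point, J = [[6.0000, -2.0000], [-3.0000, 1.5000]] (det J = 3.0000).
Solving J·Δ = −F gives Δ = (3.1250, 10.7500).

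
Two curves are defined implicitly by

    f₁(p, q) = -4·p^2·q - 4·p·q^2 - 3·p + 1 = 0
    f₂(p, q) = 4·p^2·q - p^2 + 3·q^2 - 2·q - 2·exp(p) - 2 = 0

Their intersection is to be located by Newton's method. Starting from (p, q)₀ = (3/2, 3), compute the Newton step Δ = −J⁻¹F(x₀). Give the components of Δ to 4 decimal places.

(-0.6896, -0.7284)

At (3/2, 3): F = (-84.5000, 34.786622).
Jacobian J = [[-8·p·q - 4·q^2 - 3, -4·p^2 - 8·p·q], [8·p·q - 2·p - 2·exp(p), 4·p^2 + 6·q - 2]].
At the point, J = [[-75.0000, -45.0000], [24.036622, 25.0000]] (det J = -793.352016).
Solving J·Δ = −F gives Δ = (-0.6896, -0.7284).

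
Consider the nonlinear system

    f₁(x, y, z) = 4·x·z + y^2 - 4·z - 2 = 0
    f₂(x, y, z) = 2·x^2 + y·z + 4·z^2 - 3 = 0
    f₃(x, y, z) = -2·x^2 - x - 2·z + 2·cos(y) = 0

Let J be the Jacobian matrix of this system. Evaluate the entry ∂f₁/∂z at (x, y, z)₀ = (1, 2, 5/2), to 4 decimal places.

0.0000

∂f₁/∂z = 4·x - 4.
At (1, 2, 5/2) this is 0.0000.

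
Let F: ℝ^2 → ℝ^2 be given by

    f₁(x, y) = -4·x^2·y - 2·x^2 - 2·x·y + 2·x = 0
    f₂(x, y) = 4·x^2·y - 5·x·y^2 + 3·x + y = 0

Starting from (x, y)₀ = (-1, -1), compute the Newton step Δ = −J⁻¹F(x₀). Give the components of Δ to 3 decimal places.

(-0.333, -1.000)

At (-1, -1): F = (-2.000, -3.000).
Jacobian J = [[-8·x·y - 4·x - 2·y + 2, -4·x^2 - 2·x], [8·x·y - 5·y^2 + 3, 4·x^2 - 10·x·y + 1]].
At the point, J = [[0.000, -2.000], [6.000, -5.000]] (det J = 12.000).
Solving J·Δ = −F gives Δ = (-0.333, -1.000).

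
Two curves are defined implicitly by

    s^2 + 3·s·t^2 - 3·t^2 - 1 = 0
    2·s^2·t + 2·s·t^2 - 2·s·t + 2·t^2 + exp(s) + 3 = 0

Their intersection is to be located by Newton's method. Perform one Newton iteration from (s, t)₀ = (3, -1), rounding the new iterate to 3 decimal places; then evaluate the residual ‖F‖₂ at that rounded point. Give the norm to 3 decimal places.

11.211

At (3, -1): F = (14.000, 19.08554).
Jacobian J = [[2·s + 3·t^2, 6·s·t - 6·t], [4·s·t + 2·t^2 - 2·t + exp(s), 2·s^2 + 4·s·t - 2·s + 4·t]].
At the point, J = [[9.000, -12.000], [12.08554, -4.000]] (det J = 109.02644).
Solving J·Δ = −F gives Δ = (-1.587, -0.024).
Then the next iterate is (s, t)₁ = (1.413, -1.024).
Re-evaluating at (1.413, -1.024): F = (2.29575, 10.97354), so ‖F‖₂ = 11.211.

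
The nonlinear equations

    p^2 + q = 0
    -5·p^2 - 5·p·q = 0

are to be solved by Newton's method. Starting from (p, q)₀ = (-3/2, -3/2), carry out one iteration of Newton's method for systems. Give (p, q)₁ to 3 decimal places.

(-0.875, -0.375)

At (-3/2, -3/2): F = (0.750, -22.500).
Jacobian J = [[2·p, 1], [-10·p - 5·q, -5·p]].
At the point, J = [[-3.000, 1.000], [22.500, 7.500]] (det J = -45.000).
Solving J·Δ = −F gives Δ = (0.625, 1.125).
Then the next iterate is (p, q)₁ = (-0.875, -0.375).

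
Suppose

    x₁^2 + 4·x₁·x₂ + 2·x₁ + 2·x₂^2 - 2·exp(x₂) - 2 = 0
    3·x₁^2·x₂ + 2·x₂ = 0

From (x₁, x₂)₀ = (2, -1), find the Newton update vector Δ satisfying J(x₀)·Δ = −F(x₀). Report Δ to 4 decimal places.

(-0.5270, 0.5483)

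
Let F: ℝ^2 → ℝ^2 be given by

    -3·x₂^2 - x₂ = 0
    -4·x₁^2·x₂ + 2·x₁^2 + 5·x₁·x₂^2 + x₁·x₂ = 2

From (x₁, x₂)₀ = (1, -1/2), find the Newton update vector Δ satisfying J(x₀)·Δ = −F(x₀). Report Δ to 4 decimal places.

At (1, -1/2): F = (-0.2500, 2.7500).
Jacobian J = [[0, -6·x₂ - 1], [-8·x₁·x₂ + 4·x₁ + 5·x₂^2 + x₂, -4·x₁^2 + 10·x₁·x₂ + x₁]].
At the point, J = [[0.0000, 2.0000], [8.7500, -8.0000]] (det J = -17.5000).
Solving J·Δ = −F gives Δ = (-0.2000, 0.1250).

(-0.2000, 0.1250)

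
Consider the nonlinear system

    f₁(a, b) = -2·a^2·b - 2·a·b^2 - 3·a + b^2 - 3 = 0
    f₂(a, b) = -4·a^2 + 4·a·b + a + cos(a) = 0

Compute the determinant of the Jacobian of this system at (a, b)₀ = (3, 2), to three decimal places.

-995.363

J = [[-4·a·b - 2·b^2 - 3, -2·a^2 - 4·a·b + 2·b], [-8·a + 4·b - sin(a) + 1, 4·a]].
At the point, J = [[-35.000, -38.000], [-15.14112, 12.000]].
det J = -995.363.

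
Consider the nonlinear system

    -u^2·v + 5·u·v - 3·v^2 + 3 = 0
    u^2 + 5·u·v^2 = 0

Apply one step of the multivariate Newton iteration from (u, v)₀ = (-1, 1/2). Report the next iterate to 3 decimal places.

At (-1, 1/2): F = (-0.750, -0.250).
Jacobian J = [[-2·u·v + 5·v, -u^2 + 5·u - 6·v], [2·u + 5·v^2, 10·u·v]].
At the point, J = [[3.500, -9.000], [-0.750, -5.000]] (det J = -24.250).
Solving J·Δ = −F gives Δ = (0.062, -0.059).
Then the next iterate is (u, v)₁ = (-0.938, 0.441).

(-0.938, 0.441)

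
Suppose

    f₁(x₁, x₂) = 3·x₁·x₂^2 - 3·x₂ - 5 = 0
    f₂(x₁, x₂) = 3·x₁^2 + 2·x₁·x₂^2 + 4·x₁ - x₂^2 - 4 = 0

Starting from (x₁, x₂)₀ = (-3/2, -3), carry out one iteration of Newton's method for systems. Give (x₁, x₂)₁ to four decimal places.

(-1.6964, -1.2582)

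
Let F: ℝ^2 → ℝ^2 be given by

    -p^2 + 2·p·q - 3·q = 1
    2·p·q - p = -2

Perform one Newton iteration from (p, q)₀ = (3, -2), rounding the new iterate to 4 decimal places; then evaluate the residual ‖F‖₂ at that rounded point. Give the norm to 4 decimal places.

5.2394

At (3, -2): F = (-16.0000, -13.0000).
Jacobian J = [[-2·p + 2·q, 2·p - 3], [2·q - 1, 2·p]].
At the point, J = [[-10.0000, 3.0000], [-5.0000, 6.0000]] (det J = -45.0000).
Solving J·Δ = −F gives Δ = (-1.2667, 1.1111).
Then the next iterate is (p, q)₁ = (1.7333, -0.8889).
Re-evaluating at (1.7333, -0.8889): F = (-4.419090, -2.814761), so ‖F‖₂ = 5.2394.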